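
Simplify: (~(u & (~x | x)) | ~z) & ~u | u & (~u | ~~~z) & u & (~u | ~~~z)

~u | ~z

(~(u & (~x | x)) | ~z) & ~u | u & (~u | ~~~z) & u & (~u | ~~~z)
= (~(u & (~x | x)) | ~z) & ~u | u & (~u | ~~~z) & u & (~u | ~z)   [double negation]
= (~(u & (~x | x)) | ~z) & ~u | u & (~u | ~z) & u & (~u | ~z)   [double negation]
= (~(u & (~x | x)) | ~z) & ~u | u & (~u | ~z)   [idempotence]
= (~u | ~z) & ~u | u & (~u | ~z)   [complement / identity]
= ~u | ~z   [distribution]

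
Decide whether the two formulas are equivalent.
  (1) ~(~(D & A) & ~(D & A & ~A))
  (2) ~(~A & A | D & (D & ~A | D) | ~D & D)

No

E1: ~(~(D & A) & ~(D & A & ~A))
    = D & A | D & A & ~A
    = D & A
E2: ~(~A & A | D & (D & ~A | D) | ~D & D)
    = ~(~A & A | D & D | ~D & D)
    = ~(~A & A | D)
    = ~D
These differ: at A=1, D=0, E1 = 0 but E2 = 1.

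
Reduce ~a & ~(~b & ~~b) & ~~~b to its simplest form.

~a & ~b

~a & ~(~b & ~~b) & ~~~b
= ~a & ~(~b & ~~b) & ~b   [double negation]
= ~a & (b | ~b) & ~b   [De Morgan]
= ~a & ~b   [complement / identity]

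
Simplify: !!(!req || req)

!!(!req || req)
= !req || req
= true

true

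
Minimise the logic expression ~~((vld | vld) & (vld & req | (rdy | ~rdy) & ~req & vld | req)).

vld

~~((vld | vld) & (vld & req | (rdy | ~rdy) & ~req & vld | req))
= ~~((vld | vld) & (vld & req | ~req & vld | req))   [complement / identity]
= ~~((vld | vld) & (vld | req))   [distribution]
= ~~(vld | vld & req)   [distribution]
= ~~vld   [absorption]
= vld   [double negation]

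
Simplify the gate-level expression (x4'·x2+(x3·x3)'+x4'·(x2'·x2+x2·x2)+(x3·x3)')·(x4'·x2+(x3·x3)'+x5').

x4'·x2+x3'

(x4'·x2+(x3·x3)'+x4'·(x2'·x2+x2·x2)+(x3·x3)')·(x4'·x2+(x3·x3)'+x5')
= x4'·x2+(x3·x3)'+(x4'·(x2'·x2+x2·x2)+(x3·x3)')·x5'   (distribution)
= x4'·x2+(x3·x3)'+(x4'·x2+(x3·x3)')·x5'   (distribution)
= x4'·x2+(x3·x3)'   (absorption)
= x4'·x2+x3'   (idempotence)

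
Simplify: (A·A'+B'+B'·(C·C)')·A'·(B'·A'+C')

B'·A'

(A·A'+B'+B'·(C·C)')·A'·(B'·A'+C')
= (B'+B'·(C·C)')·A'·(B'·A'+C')   (complement / identity)
= (B'+B'·C')·A'·(B'·A'+C')   (idempotence)
= B'·A'·(B'·A'+C')   (absorption)
= B'·A'   (absorption)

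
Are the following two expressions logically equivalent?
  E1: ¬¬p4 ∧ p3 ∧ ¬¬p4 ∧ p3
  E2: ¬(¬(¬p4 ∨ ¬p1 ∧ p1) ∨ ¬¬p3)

E1: ¬¬p4 ∧ p3 ∧ ¬¬p4 ∧ p3
    = ¬¬p4 ∧ p3   — idempotence
    = p4 ∧ p3   — double negation
E2: ¬(¬(¬p4 ∨ ¬p1 ∧ p1) ∨ ¬¬p3)
    = ¬(¬¬p4 ∨ ¬¬p3)   — complement / identity
    = ¬p4 ∧ ¬p3   — De Morgan
These differ: at p1=0, p3=0, p4=0, E1 = 0 but E2 = 1.

No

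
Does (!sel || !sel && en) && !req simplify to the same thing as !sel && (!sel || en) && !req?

E1: (!sel || !sel && en) && !req
    = !sel && !req   (absorption)
E2: !sel && (!sel || en) && !req
    = !sel && !req   (absorption)
Both reduce to !sel && !req, so they are equivalent.

Yes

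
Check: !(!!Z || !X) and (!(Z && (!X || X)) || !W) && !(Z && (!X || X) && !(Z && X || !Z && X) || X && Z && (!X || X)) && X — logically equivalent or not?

Yes

E1: !(!!Z || !X)
    = !Z && X   (De Morgan)
E2: (!(Z && (!X || X)) || !W) && !(Z && (!X || X) && !(Z && X || !Z && X) || X && Z && (!X || X)) && X
    = (!(Z && (!X || X)) || !W) && !(Z && (!X || X) && !X || X && Z && (!X || X)) && X   (distribution)
    = (!(Z && (!X || X)) || !W) && !(Z && (!X || X)) && X   (distribution)
    = !(Z && (!X || X)) && X   (absorption)
    = !Z && X   (complement / identity)
Both reduce to !Z && X, so they are equivalent.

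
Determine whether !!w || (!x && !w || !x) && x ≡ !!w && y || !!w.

Yes

E1: !!w || (!x && !w || !x) && x
    = !!w || !x && x   — absorption
    = !!w   — complement / identity
    = w   — double negation
E2: !!w && y || !!w
    = !!w   — absorption
    = w   — double negation
Both reduce to w, so they are equivalent.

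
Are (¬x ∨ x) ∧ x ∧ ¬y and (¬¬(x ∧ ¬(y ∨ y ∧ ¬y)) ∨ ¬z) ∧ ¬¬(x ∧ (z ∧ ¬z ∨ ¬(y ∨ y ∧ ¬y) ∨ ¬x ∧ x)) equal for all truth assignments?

E1: (¬x ∨ x) ∧ x ∧ ¬y
    = x ∧ ¬y
E2: (¬¬(x ∧ ¬(y ∨ y ∧ ¬y)) ∨ ¬z) ∧ ¬¬(x ∧ (z ∧ ¬z ∨ ¬(y ∨ y ∧ ¬y) ∨ ¬x ∧ x))
    = (¬¬(x ∧ ¬(y ∨ y ∧ ¬y)) ∨ ¬z) ∧ ¬¬(x ∧ (¬(y ∨ y ∧ ¬y) ∨ ¬x ∧ x))
    = (¬¬(x ∧ ¬(y ∨ y ∧ ¬y)) ∨ ¬z) ∧ ¬¬(x ∧ ¬(y ∨ y ∧ ¬y))
    = ¬¬(x ∧ ¬(y ∨ y ∧ ¬y))
    = ¬¬(x ∧ ¬y)
    = x ∧ ¬y
Both reduce to x ∧ ¬y, so they are equivalent.

Yes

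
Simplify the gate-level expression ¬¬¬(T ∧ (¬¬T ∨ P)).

¬T

¬¬¬(T ∧ (¬¬T ∨ P))
= ¬¬¬(T ∧ (T ∨ P))   [double negation]
= ¬(T ∧ (T ∨ P))   [double negation]
= ¬T   [absorption]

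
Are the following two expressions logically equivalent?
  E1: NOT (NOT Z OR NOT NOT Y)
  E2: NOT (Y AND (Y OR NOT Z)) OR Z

E1: NOT (NOT Z OR NOT NOT Y)
    = Z AND NOT Y   [De Morgan]
E2: NOT (Y AND (Y OR NOT Z)) OR Z
    = NOT Y OR Z   [absorption]
These differ: at Y=0, Z=0, E1 = 0 but E2 = 1.

No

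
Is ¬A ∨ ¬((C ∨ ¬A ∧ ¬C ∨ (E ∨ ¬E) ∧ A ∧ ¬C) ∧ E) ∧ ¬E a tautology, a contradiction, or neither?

neither

¬A ∨ ¬((C ∨ ¬A ∧ ¬C ∨ (E ∨ ¬E) ∧ A ∧ ¬C) ∧ E) ∧ ¬E
= ¬A ∨ ¬((C ∨ ¬A ∧ ¬C ∨ A ∧ ¬C) ∧ E) ∧ ¬E   [complement / identity]
= ¬A ∨ ¬((C ∨ ¬C) ∧ E) ∧ ¬E   [distribution]
= ¬A ∨ ¬E ∧ ¬E   [complement / identity]
= ¬A ∨ ¬E   [idempotence]
This depends on A, E, so it is not a constant.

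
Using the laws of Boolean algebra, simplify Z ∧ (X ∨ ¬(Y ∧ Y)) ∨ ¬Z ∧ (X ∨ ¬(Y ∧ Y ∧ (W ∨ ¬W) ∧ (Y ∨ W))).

Z ∧ (X ∨ ¬(Y ∧ Y)) ∨ ¬Z ∧ (X ∨ ¬(Y ∧ Y ∧ (W ∨ ¬W) ∧ (Y ∨ W)))
= Z ∧ (X ∨ ¬(Y ∧ Y)) ∨ ¬Z ∧ (X ∨ ¬(Y ∧ Y ∧ (Y ∨ W)))   — complement / identity
= Z ∧ (X ∨ ¬(Y ∧ Y)) ∨ ¬Z ∧ (X ∨ ¬(Y ∧ Y))   — absorption
= X ∨ ¬(Y ∧ Y)   — distribution
= X ∨ ¬Y   — idempotence

X ∨ ¬Y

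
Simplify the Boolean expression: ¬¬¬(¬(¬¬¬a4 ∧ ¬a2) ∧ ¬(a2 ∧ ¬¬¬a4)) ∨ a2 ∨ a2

¬a4 ∨ a2

¬¬¬(¬(¬¬¬a4 ∧ ¬a2) ∧ ¬(a2 ∧ ¬¬¬a4)) ∨ a2 ∨ a2
= ¬¬(¬¬¬a4 ∧ ¬a2 ∨ a2 ∧ ¬¬¬a4) ∨ a2 ∨ a2   — De Morgan
= ¬¬¬¬¬a4 ∨ a2 ∨ a2   — distribution
= ¬¬¬a4 ∨ a2 ∨ a2   — double negation
= ¬a4 ∨ a2 ∨ a2   — double negation
= ¬a4 ∨ a2   — idempotence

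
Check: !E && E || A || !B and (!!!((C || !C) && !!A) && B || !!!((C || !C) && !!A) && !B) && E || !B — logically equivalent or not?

E1: !E && E || A || !B
    = A || !B   (complement / identity)
E2: (!!!((C || !C) && !!A) && B || !!!((C || !C) && !!A) && !B) && E || !B
    = !!!((C || !C) && !!A) && E || !B   (distribution)
    = !!!!!A && E || !B   (complement / identity)
    = !!!A && E || !B   (double negation)
    = !A && E || !B   (double negation)
These differ: at A=1, B=1, C=0, E=0, E1 = 1 but E2 = 0.

No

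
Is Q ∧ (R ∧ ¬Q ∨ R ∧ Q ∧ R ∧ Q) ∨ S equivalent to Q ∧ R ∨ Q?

No

E1: Q ∧ (R ∧ ¬Q ∨ R ∧ Q ∧ R ∧ Q) ∨ S
    = Q ∧ (R ∧ ¬Q ∨ R ∧ Q) ∨ S   [idempotence]
    = Q ∧ R ∨ S   [distribution]
E2: Q ∧ R ∨ Q
    = Q   [absorption]
These differ: at Q=0, R=0, S=1, E1 = 1 but E2 = 0.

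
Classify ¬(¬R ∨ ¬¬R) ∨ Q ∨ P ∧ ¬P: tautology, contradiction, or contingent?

¬(¬R ∨ ¬¬R) ∨ Q ∨ P ∧ ¬P
= ¬(¬R ∨ ¬¬R) ∨ Q   — complement / identity
= R ∧ ¬R ∨ Q   — De Morgan
= Q   — complement / identity
This depends on Q, so it is not a constant.

contingent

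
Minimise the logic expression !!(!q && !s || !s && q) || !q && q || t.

!s || t

!!(!q && !s || !s && q) || !q && q || t
= !!(!q && !s || !s && q) || t
= !!!s || t
= !s || t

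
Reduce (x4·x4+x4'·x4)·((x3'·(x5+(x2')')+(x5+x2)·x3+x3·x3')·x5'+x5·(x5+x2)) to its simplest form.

(x4·x4+x4'·x4)·((x3'·(x5+(x2')')+(x5+x2)·x3+x3·x3')·x5'+x5·(x5+x2))
= (x4·x4+x4'·x4)·((x3'·(x5+x2)+(x5+x2)·x3+x3·x3')·x5'+x5·(x5+x2))   (double negation)
= x4·((x3'·(x5+x2)+(x5+x2)·x3+x3·x3')·x5'+x5·(x5+x2))   (distribution)
= x4·((x3'·(x5+x2)+(x5+x2)·x3)·x5'+x5·(x5+x2))   (complement / identity)
= x4·((x5+x2)·x5'+x5·(x5+x2))   (distribution)
= x4·(x5+x2)   (distribution)

x4·(x5+x2)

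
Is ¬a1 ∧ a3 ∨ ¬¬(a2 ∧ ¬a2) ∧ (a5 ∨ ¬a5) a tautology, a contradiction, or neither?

¬a1 ∧ a3 ∨ ¬¬(a2 ∧ ¬a2) ∧ (a5 ∨ ¬a5)
= ¬a1 ∧ a3 ∨ ¬¬(a2 ∧ ¬a2)   — complement / identity
= ¬a1 ∧ a3 ∨ a2 ∧ ¬a2   — double negation
= ¬a1 ∧ a3   — complement / identity
This depends on a1, a3, so it is not a constant.

neither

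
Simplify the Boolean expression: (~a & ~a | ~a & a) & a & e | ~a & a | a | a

a

(~a & ~a | ~a & a) & a & e | ~a & a | a | a
= ~a & a & e | ~a & a | a | a   [distribution]
= ~a & a | a | a   [absorption]
= a | a   [complement / identity]
= a   [idempotence]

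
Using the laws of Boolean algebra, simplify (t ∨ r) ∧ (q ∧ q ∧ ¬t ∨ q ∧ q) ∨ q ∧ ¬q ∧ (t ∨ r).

(t ∨ r) ∧ (q ∧ q ∧ ¬t ∨ q ∧ q) ∨ q ∧ ¬q ∧ (t ∨ r)
= (t ∨ r) ∧ q ∧ q ∨ q ∧ ¬q ∧ (t ∨ r)
= (t ∨ r) ∧ (q ∧ q ∨ q ∧ ¬q)
= (t ∨ r) ∧ q

(t ∨ r) ∧ q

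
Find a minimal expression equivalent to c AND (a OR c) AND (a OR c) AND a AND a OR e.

c AND a OR e

c AND (a OR c) AND (a OR c) AND a AND a OR e
= c AND (a OR c) AND a AND a OR e   (idempotence)
= c AND a AND a OR e   (absorption)
= c AND a OR e   (idempotence)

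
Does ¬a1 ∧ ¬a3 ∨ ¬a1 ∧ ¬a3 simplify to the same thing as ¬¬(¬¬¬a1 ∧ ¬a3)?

Yes

E1: ¬a1 ∧ ¬a3 ∨ ¬a1 ∧ ¬a3
    = ¬a1 ∧ ¬a3
E2: ¬¬(¬¬¬a1 ∧ ¬a3)
    = ¬¬¬a1 ∧ ¬a3
    = ¬a1 ∧ ¬a3
Both reduce to ¬a1 ∧ ¬a3, so they are equivalent.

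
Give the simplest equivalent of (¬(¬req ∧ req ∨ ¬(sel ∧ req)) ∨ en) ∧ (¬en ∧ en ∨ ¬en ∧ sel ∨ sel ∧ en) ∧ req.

sel ∧ req

(¬(¬req ∧ req ∨ ¬(sel ∧ req)) ∨ en) ∧ (¬en ∧ en ∨ ¬en ∧ sel ∨ sel ∧ en) ∧ req
= (¬(¬req ∧ req ∨ ¬(sel ∧ req)) ∨ en) ∧ (¬en ∧ en ∨ sel) ∧ req   (distribution)
= (¬(¬req ∧ req ∨ ¬(sel ∧ req)) ∨ en) ∧ sel ∧ req   (complement / identity)
= (¬¬(sel ∧ req) ∨ en) ∧ sel ∧ req   (complement / identity)
= (sel ∧ req ∨ en) ∧ sel ∧ req   (double negation)
= sel ∧ req   (absorption)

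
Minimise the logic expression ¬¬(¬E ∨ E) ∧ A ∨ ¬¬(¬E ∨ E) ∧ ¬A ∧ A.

A

¬¬(¬E ∨ E) ∧ A ∨ ¬¬(¬E ∨ E) ∧ ¬A ∧ A
= ¬¬(¬E ∨ E) ∧ (A ∨ ¬A ∧ A)   [distribution]
= ¬¬(¬E ∨ E) ∧ A   [complement / identity]
= (¬E ∨ E) ∧ A   [double negation]
= A   [complement / identity]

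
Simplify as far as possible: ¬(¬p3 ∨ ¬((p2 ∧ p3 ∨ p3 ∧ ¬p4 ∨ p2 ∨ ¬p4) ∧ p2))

p3 ∧ p2

¬(¬p3 ∨ ¬((p2 ∧ p3 ∨ p3 ∧ ¬p4 ∨ p2 ∨ ¬p4) ∧ p2))
= ¬(¬p3 ∨ ¬(((p2 ∨ ¬p4) ∧ p3 ∨ p2 ∨ ¬p4) ∧ p2))
= ¬(¬p3 ∨ ¬((p2 ∨ ¬p4) ∧ p2))
= ¬(¬p3 ∨ ¬p2)
= p3 ∧ p2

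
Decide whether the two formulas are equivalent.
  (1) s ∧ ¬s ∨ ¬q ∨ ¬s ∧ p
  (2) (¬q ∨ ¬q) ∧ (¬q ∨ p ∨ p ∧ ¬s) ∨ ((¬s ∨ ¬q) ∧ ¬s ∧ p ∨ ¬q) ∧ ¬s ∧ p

E1: s ∧ ¬s ∨ ¬q ∨ ¬s ∧ p
    = ¬q ∨ ¬s ∧ p   [complement / identity]
E2: (¬q ∨ ¬q) ∧ (¬q ∨ p ∨ p ∧ ¬s) ∨ ((¬s ∨ ¬q) ∧ ¬s ∧ p ∨ ¬q) ∧ ¬s ∧ p
    = (¬q ∨ ¬q) ∧ (¬q ∨ p) ∨ ((¬s ∨ ¬q) ∧ ¬s ∧ p ∨ ¬q) ∧ ¬s ∧ p   [absorption]
    = (¬q ∨ ¬q) ∧ (¬q ∨ p) ∨ (¬s ∧ p ∨ ¬q) ∧ ¬s ∧ p   [absorption]
    = (¬q ∨ ¬q) ∧ (¬q ∨ p) ∨ ¬s ∧ p   [absorption]
    = ¬q ∨ ¬q ∧ p ∨ ¬s ∧ p   [distribution]
    = ¬q ∨ ¬s ∧ p   [absorption]
Both reduce to ¬q ∨ ¬s ∧ p, so they are equivalent.

Yes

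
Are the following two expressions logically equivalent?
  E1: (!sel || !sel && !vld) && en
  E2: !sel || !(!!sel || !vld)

No

E1: (!sel || !sel && !vld) && en
    = !sel && en   — absorption
E2: !sel || !(!!sel || !vld)
    = !sel || !sel && vld   — De Morgan
    = !sel   — absorption
These differ: at en=0, sel=0, vld=1, E1 = 0 but E2 = 1.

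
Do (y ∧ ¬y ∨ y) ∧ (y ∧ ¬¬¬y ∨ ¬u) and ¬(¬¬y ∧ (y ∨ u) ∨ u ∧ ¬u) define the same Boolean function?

No

E1: (y ∧ ¬y ∨ y) ∧ (y ∧ ¬¬¬y ∨ ¬u)
    = (y ∧ ¬y ∨ y) ∧ (y ∧ ¬y ∨ ¬u)   — double negation
    = y ∧ ¬y ∨ y ∧ ¬u   — distribution
    = y ∧ ¬u   — complement / identity
E2: ¬(¬¬y ∧ (y ∨ u) ∨ u ∧ ¬u)
    = ¬(¬¬y ∧ (y ∨ u))   — complement / identity
    = ¬(y ∧ (y ∨ u))   — double negation
    = ¬y   — absorption
These differ: at u=0, y=0, E1 = 0 but E2 = 1.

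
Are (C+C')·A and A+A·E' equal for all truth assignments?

E1: (C+C')·A
    = A
E2: A+A·E'
    = A
Both reduce to A, so they are equivalent.

Yes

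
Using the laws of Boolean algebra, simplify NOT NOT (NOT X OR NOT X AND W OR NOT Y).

NOT X OR NOT Y

NOT NOT (NOT X OR NOT X AND W OR NOT Y)
= NOT X OR NOT X AND W OR NOT Y   (double negation)
= NOT X OR NOT Y   (absorption)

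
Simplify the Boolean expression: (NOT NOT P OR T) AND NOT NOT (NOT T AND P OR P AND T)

P

(NOT NOT P OR T) AND NOT NOT (NOT T AND P OR P AND T)
= (NOT NOT P OR T) AND NOT NOT P   [distribution]
= NOT NOT P   [absorption]
= P   [double negation]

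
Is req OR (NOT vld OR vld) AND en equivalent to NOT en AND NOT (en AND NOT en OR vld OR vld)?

No

E1: req OR (NOT vld OR vld) AND en
    = req OR en   [complement / identity]
E2: NOT en AND NOT (en AND NOT en OR vld OR vld)
    = NOT en AND NOT (vld OR vld)   [complement / identity]
    = NOT en AND NOT vld   [idempotence]
These differ: at en=1, req=1, vld=1, E1 = 1 but E2 = 0.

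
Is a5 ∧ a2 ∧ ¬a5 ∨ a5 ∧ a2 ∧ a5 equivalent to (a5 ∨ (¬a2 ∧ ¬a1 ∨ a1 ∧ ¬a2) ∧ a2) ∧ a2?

Yes

E1: a5 ∧ a2 ∧ ¬a5 ∨ a5 ∧ a2 ∧ a5
    = a5 ∧ a2   — distribution
E2: (a5 ∨ (¬a2 ∧ ¬a1 ∨ a1 ∧ ¬a2) ∧ a2) ∧ a2
    = (a5 ∨ ¬a2 ∧ a2) ∧ a2   — distribution
    = a5 ∧ a2   — complement / identity
Both reduce to a5 ∧ a2, so they are equivalent.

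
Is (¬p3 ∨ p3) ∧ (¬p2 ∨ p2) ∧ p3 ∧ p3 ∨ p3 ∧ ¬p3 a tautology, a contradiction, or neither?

neither

(¬p3 ∨ p3) ∧ (¬p2 ∨ p2) ∧ p3 ∧ p3 ∨ p3 ∧ ¬p3
= (¬p3 ∨ p3) ∧ p3 ∧ p3 ∨ p3 ∧ ¬p3   — complement / identity
= p3 ∧ p3 ∨ p3 ∧ ¬p3   — complement / identity
= p3   — distribution
This depends on p3, so it is not a constant.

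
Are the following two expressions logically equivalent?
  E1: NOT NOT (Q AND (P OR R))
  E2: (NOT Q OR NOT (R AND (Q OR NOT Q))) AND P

No

E1: NOT NOT (Q AND (P OR R))
    = Q AND (P OR R)   — double negation
E2: (NOT Q OR NOT (R AND (Q OR NOT Q))) AND P
    = (NOT Q OR NOT R) AND P   — complement / identity
These differ: at P=1, Q=0, R=0, E1 = 0 but E2 = 1.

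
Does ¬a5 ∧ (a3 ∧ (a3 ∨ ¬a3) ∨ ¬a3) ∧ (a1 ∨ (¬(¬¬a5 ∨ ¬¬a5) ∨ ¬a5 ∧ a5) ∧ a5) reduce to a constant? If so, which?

no

¬a5 ∧ (a3 ∧ (a3 ∨ ¬a3) ∨ ¬a3) ∧ (a1 ∨ (¬(¬¬a5 ∨ ¬¬a5) ∨ ¬a5 ∧ a5) ∧ a5)
= ¬a5 ∧ (a3 ∨ ¬a3) ∧ (a1 ∨ (¬(¬¬a5 ∨ ¬¬a5) ∨ ¬a5 ∧ a5) ∧ a5)   (complement / identity)
= ¬a5 ∧ (a3 ∨ ¬a3) ∧ (a1 ∨ (¬a5 ∧ ¬a5 ∨ ¬a5 ∧ a5) ∧ a5)   (De Morgan)
= ¬a5 ∧ (a3 ∨ ¬a3) ∧ (a1 ∨ ¬a5 ∧ a5)   (distribution)
= ¬a5 ∧ (a1 ∨ ¬a5 ∧ a5)   (complement / identity)
= ¬a5 ∧ a1   (complement / identity)
This depends on a1, a5, so it is not a constant.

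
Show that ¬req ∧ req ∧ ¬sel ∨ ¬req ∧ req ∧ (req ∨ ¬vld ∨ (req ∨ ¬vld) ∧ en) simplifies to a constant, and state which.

False

¬req ∧ req ∧ ¬sel ∨ ¬req ∧ req ∧ (req ∨ ¬vld ∨ (req ∨ ¬vld) ∧ en)
= ¬req ∧ req ∧ ¬sel ∨ ¬req ∧ req ∧ (req ∨ ¬vld)   [absorption]
= ¬req ∧ req ∧ ¬sel ∨ ¬req ∧ req   [absorption]
= ¬req ∧ req   [absorption]
= False   [complement]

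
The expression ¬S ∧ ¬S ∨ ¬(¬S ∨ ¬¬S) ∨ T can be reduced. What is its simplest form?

¬S ∧ ¬S ∨ ¬(¬S ∨ ¬¬S) ∨ T
= ¬S ∧ ¬S ∨ S ∧ ¬S ∨ T
= ¬S ∨ T

¬S ∨ T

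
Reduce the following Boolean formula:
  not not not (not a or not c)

not not not (not a or not c)
= not (not a or not c)   — double negation
= a and c   — De Morgan

a and c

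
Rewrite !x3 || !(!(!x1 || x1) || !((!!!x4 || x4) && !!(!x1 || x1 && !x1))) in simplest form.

!x3 || !x1

!x3 || !(!(!x1 || x1) || !((!!!x4 || x4) && !!(!x1 || x1 && !x1)))
= !x3 || (!x1 || x1) && (!!!x4 || x4) && !!(!x1 || x1 && !x1)   [De Morgan]
= !x3 || (!x1 || x1) && (!x4 || x4) && !!(!x1 || x1 && !x1)   [double negation]
= !x3 || (!x1 || x1) && !!(!x1 || x1 && !x1)   [complement / identity]
= !x3 || (!x1 || x1) && !!!x1   [complement / identity]
= !x3 || !!!x1   [complement / identity]
= !x3 || !x1   [double negation]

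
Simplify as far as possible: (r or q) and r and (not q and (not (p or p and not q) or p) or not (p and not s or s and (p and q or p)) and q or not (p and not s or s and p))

(r or q) and r and (not q and (not (p or p and not q) or p) or not (p and not s or s and (p and q or p)) and q or not (p and not s or s and p))
= (r or q) and r and (not q and (not (p or p and not q) or p) or not (p and not s or s and p) and q or not (p and not s or s and p))   (absorption)
= r and (not q and (not (p or p and not q) or p) or not (p and not s or s and p) and q or not (p and not s or s and p))   (absorption)
= r and (not q and (not (p or p and not q) or p) or not (p and not s or s and p))   (absorption)
= r and (not q and (not p or p) or not (p and not s or s and p))   (absorption)
= r and (not q or not (p and not s or s and p))   (complement / identity)
= r and (not q or not p)   (distribution)

r and (not q or not p)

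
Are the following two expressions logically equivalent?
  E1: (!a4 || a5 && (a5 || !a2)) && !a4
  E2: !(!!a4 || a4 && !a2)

E1: (!a4 || a5 && (a5 || !a2)) && !a4
    = (!a4 || a5) && !a4   [absorption]
    = !a4   [absorption]
E2: !(!!a4 || a4 && !a2)
    = !(a4 || a4 && !a2)   [double negation]
    = !a4   [absorption]
Both reduce to !a4, so they are equivalent.

Yes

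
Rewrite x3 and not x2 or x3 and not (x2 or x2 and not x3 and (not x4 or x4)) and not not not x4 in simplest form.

x3 and not x2

x3 and not x2 or x3 and not (x2 or x2 and not x3 and (not x4 or x4)) and not not not x4
= x3 and not x2 or x3 and not (x2 or x2 and not x3) and not not not x4   [complement / identity]
= x3 and not x2 or x3 and not (x2 or x2 and not x3) and not x4   [double negation]
= x3 and not x2 or x3 and not x2 and not x4   [absorption]
= x3 and not x2   [absorption]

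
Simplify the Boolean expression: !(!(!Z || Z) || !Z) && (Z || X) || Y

Z || Y

!(!(!Z || Z) || !Z) && (Z || X) || Y
= (!Z || Z) && Z && (Z || X) || Y   [De Morgan]
= Z && (Z || X) || Y   [complement / identity]
= Z || Y   [absorption]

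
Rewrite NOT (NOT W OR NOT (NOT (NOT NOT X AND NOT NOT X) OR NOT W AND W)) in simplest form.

W AND NOT X

NOT (NOT W OR NOT (NOT (NOT NOT X AND NOT NOT X) OR NOT W AND W))
= NOT (NOT W OR NOT (NOT X OR NOT X OR NOT W AND W))   (De Morgan)
= NOT (NOT W OR NOT (NOT X OR NOT X))   (complement / identity)
= NOT (NOT W OR NOT NOT X)   (idempotence)
= W AND NOT X   (De Morgan)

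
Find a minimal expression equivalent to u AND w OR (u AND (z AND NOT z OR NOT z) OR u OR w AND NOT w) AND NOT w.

u AND w OR (u AND (z AND NOT z OR NOT z) OR u OR w AND NOT w) AND NOT w
= u AND w OR (u AND (z AND NOT z OR NOT z) OR u) AND NOT w
= u AND w OR (u AND NOT z OR u) AND NOT w
= u AND w OR u AND NOT w
= (w OR NOT w) AND u
= u

u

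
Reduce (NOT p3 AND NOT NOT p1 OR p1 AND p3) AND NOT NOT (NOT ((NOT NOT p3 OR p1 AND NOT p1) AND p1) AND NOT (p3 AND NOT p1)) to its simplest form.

(NOT p3 AND NOT NOT p1 OR p1 AND p3) AND NOT NOT (NOT ((NOT NOT p3 OR p1 AND NOT p1) AND p1) AND NOT (p3 AND NOT p1))
= (NOT p3 AND NOT NOT p1 OR p1 AND p3) AND NOT NOT (NOT (NOT NOT p3 AND p1) AND NOT (p3 AND NOT p1))
= (NOT p3 AND NOT NOT p1 OR p1 AND p3) AND NOT (NOT NOT p3 AND p1 OR p3 AND NOT p1)
= (NOT p3 AND p1 OR p1 AND p3) AND NOT (NOT NOT p3 AND p1 OR p3 AND NOT p1)
= (NOT p3 AND p1 OR p1 AND p3) AND NOT (p3 AND p1 OR p3 AND NOT p1)
= p1 AND NOT (p3 AND p1 OR p3 AND NOT p1)
= p1 AND NOT p3

p1 AND NOT p3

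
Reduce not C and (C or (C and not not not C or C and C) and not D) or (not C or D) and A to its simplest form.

not C and (C or (C and not not not C or C and C) and not D) or (not C or D) and A
= not C and (C or (C and not C or C and C) and not D) or (not C or D) and A   — double negation
= not C and (C or C and not D) or (not C or D) and A   — distribution
= not C and C or (not C or D) and A   — absorption
= (not C or D) and A   — complement / identity

(not C or D) and A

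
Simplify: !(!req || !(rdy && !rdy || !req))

false

!(!req || !(rdy && !rdy || !req))
= req && (rdy && !rdy || !req)   — De Morgan
= req && !req   — complement / identity
= false   — complement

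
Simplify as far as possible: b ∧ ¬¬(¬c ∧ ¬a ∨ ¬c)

b ∧ ¬c

b ∧ ¬¬(¬c ∧ ¬a ∨ ¬c)
= b ∧ ¬¬¬c   — absorption
= b ∧ ¬c   — double negation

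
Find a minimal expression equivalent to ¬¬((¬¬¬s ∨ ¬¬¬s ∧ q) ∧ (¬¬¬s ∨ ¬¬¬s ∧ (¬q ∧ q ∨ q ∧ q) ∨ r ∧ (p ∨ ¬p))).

¬s

¬¬((¬¬¬s ∨ ¬¬¬s ∧ q) ∧ (¬¬¬s ∨ ¬¬¬s ∧ (¬q ∧ q ∨ q ∧ q) ∨ r ∧ (p ∨ ¬p)))
= ¬¬((¬¬¬s ∨ ¬¬¬s ∧ q) ∧ (¬¬¬s ∨ ¬¬¬s ∧ (¬q ∧ q ∨ q ∧ q) ∨ r))   — complement / identity
= ¬¬((¬¬¬s ∨ ¬¬¬s ∧ q) ∧ (¬¬¬s ∨ ¬¬¬s ∧ q ∨ r))   — distribution
= ¬¬(¬¬¬s ∨ ¬¬¬s ∧ q)   — absorption
= ¬¬¬s ∨ ¬¬¬s ∧ q   — double negation
= ¬¬¬s   — absorption
= ¬s   — double negation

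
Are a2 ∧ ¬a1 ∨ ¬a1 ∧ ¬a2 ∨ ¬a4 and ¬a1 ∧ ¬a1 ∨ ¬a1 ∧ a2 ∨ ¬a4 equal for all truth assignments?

E1: a2 ∧ ¬a1 ∨ ¬a1 ∧ ¬a2 ∨ ¬a4
    = ¬a1 ∨ ¬a4   (distribution)
E2: ¬a1 ∧ ¬a1 ∨ ¬a1 ∧ a2 ∨ ¬a4
    = (¬a1 ∨ a2) ∧ ¬a1 ∨ ¬a4   (distribution)
    = ¬a1 ∨ ¬a4   (absorption)
Both reduce to ¬a1 ∨ ¬a4, so they are equivalent.

Yes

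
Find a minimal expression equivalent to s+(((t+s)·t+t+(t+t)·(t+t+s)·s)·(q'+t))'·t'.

s+t'

s+(((t+s)·t+t+(t+t)·(t+t+s)·s)·(q'+t))'·t'
= s+((t+t+(t+t)·(t+t+s)·s)·(q'+t))'·t'   (absorption)
= s+((t+t+(t+t)·s)·(q'+t))'·t'   (absorption)
= s+((t+t)·(q'+t))'·t'   (absorption)
= s+(t·q'+t)'·t'   (distribution)
= s+t'·t'   (absorption)
= s+t'   (idempotence)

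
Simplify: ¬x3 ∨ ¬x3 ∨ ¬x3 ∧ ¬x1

¬x3

¬x3 ∨ ¬x3 ∨ ¬x3 ∧ ¬x1
= ¬x3 ∨ ¬x3   [absorption]
= ¬x3   [idempotence]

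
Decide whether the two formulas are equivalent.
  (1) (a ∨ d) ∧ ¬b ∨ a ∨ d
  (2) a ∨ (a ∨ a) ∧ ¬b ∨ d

E1: (a ∨ d) ∧ ¬b ∨ a ∨ d
    = a ∨ d   (absorption)
E2: a ∨ (a ∨ a) ∧ ¬b ∨ d
    = a ∨ a ∧ ¬b ∨ d   (idempotence)
    = a ∨ d   (absorption)
Both reduce to a ∨ d, so they are equivalent.

Yes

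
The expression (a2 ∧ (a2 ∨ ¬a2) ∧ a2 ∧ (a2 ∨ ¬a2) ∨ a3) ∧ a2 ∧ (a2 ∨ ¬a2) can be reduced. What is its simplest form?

a2

(a2 ∧ (a2 ∨ ¬a2) ∧ a2 ∧ (a2 ∨ ¬a2) ∨ a3) ∧ a2 ∧ (a2 ∨ ¬a2)
= (a2 ∧ (a2 ∨ ¬a2) ∨ a3) ∧ a2 ∧ (a2 ∨ ¬a2)
= a2 ∧ (a2 ∨ ¬a2)
= a2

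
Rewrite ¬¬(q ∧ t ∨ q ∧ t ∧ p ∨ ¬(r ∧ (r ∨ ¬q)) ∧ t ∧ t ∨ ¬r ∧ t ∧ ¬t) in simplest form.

¬¬(q ∧ t ∨ q ∧ t ∧ p ∨ ¬(r ∧ (r ∨ ¬q)) ∧ t ∧ t ∨ ¬r ∧ t ∧ ¬t)
= q ∧ t ∨ q ∧ t ∧ p ∨ ¬(r ∧ (r ∨ ¬q)) ∧ t ∧ t ∨ ¬r ∧ t ∧ ¬t   — double negation
= q ∧ t ∨ q ∧ t ∧ p ∨ ¬r ∧ t ∧ t ∨ ¬r ∧ t ∧ ¬t   — absorption
= q ∧ t ∨ ¬r ∧ t ∧ t ∨ ¬r ∧ t ∧ ¬t   — absorption
= q ∧ t ∨ ¬r ∧ t   — distribution
= (q ∨ ¬r) ∧ t   — distribution

(q ∨ ¬r) ∧ t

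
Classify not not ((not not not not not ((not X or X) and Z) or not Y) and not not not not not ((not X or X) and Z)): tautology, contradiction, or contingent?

contingent

not not ((not not not not not ((not X or X) and Z) or not Y) and not not not not not ((not X or X) and Z))
= not not not not not not not ((not X or X) and Z)   [absorption]
= not not not not not ((not X or X) and Z)   [double negation]
= not not not not not Z   [complement / identity]
= not not not Z   [double negation]
= not Z   [double negation]
This depends on Z, so it is not a constant.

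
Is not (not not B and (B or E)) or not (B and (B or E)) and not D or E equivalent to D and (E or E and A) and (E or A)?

E1: not (not not B and (B or E)) or not (B and (B or E)) and not D or E
    = not (B and (B or E)) or not (B and (B or E)) and not D or E
    = not (B and (B or E)) or E
    = not B or E
E2: D and (E or E and A) and (E or A)
    = D and E and (E or A)
    = D and E
These differ: at A=0, B=0, D=0, E=0, E1 = 1 but E2 = 0.

No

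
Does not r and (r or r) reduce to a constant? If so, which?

not r and (r or r)
= not r and r   [idempotence]
= False   [complement]

yes, False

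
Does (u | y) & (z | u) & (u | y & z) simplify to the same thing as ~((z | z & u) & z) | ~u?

No

E1: (u | y) & (z | u) & (u | y & z)
    = (u | y & z) & (u | y & z)
    = u | y & z
E2: ~((z | z & u) & z) | ~u
    = ~(z & z) | ~u
    = ~z | ~u
These differ: at u=0, y=0, z=0, E1 = 0 but E2 = 1.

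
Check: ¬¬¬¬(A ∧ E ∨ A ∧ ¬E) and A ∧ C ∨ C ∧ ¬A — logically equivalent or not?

E1: ¬¬¬¬(A ∧ E ∨ A ∧ ¬E)
    = ¬¬¬¬A
    = ¬¬A
    = A
E2: A ∧ C ∨ C ∧ ¬A
    = C
These differ: at A=1, C=0, E=0, E1 = 1 but E2 = 0.

No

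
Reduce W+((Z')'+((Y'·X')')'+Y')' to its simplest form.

W+((Z')'+((Y'·X')')'+Y')'
= W+((Z')'+Y'·X'+Y')'
= W+((Z')'+Y')'
= W+Z'·Y

W+Z'·Y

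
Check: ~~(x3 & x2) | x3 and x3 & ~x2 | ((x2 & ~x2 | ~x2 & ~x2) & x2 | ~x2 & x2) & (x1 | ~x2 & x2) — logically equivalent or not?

E1: ~~(x3 & x2) | x3
    = x3 & x2 | x3
    = x3
E2: x3 & ~x2 | ((x2 & ~x2 | ~x2 & ~x2) & x2 | ~x2 & x2) & (x1 | ~x2 & x2)
    = x3 & ~x2 | (~x2 & x2 | ~x2 & x2) & (x1 | ~x2 & x2)
    = x3 & ~x2 | ~x2 & x2 | ~x2 & x2 & x1
    = x3 & ~x2 | ~x2 & x2
    = x3 & ~x2
These differ: at x1=1, x2=1, x3=1, E1 = 1 but E2 = 0.

No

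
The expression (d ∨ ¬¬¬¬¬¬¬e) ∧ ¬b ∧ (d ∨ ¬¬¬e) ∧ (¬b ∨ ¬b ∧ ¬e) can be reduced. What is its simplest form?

(d ∨ ¬¬¬¬¬¬¬e) ∧ ¬b ∧ (d ∨ ¬¬¬e) ∧ (¬b ∨ ¬b ∧ ¬e)
= (d ∨ ¬¬¬¬¬e) ∧ ¬b ∧ (d ∨ ¬¬¬e) ∧ (¬b ∨ ¬b ∧ ¬e)
= (d ∨ ¬¬¬¬¬e) ∧ ¬b ∧ (d ∨ ¬¬¬e) ∧ ¬b
= (d ∨ ¬¬¬e) ∧ ¬b ∧ (d ∨ ¬¬¬e) ∧ ¬b
= (d ∨ ¬¬¬e) ∧ ¬b
= (d ∨ ¬e) ∧ ¬b

(d ∨ ¬e) ∧ ¬b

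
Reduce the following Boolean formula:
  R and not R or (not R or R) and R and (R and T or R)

R

R and not R or (not R or R) and R and (R and T or R)
= R and not R or (not R or R) and R and R   [absorption]
= R and not R or R and R   [complement / identity]
= R   [distribution]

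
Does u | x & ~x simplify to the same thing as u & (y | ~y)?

E1: u | x & ~x
    = u
E2: u & (y | ~y)
    = u
Both reduce to u, so they are equivalent.

Yes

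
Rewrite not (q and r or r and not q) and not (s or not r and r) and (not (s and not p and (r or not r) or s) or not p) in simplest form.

not (q and r or r and not q) and not (s or not r and r) and (not (s and not p and (r or not r) or s) or not p)
= not r and not (s or not r and r) and (not (s and not p and (r or not r) or s) or not p)   [distribution]
= not r and not (s or not r and r) and (not (s and not p or s) or not p)   [complement / identity]
= not r and not (s or not r and r) and (not s or not p)   [absorption]
= not r and not s and (not s or not p)   [complement / identity]
= not r and not s   [absorption]

not r and not s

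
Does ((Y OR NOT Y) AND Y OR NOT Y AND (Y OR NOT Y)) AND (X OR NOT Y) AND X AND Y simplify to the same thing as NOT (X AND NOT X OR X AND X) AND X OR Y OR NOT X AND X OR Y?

E1: ((Y OR NOT Y) AND Y OR NOT Y AND (Y OR NOT Y)) AND (X OR NOT Y) AND X AND Y
    = (Y OR NOT Y) AND (X OR NOT Y) AND X AND Y
    = (Y OR NOT Y) AND X AND Y
    = X AND Y
E2: NOT (X AND NOT X OR X AND X) AND X OR Y OR NOT X AND X OR Y
    = NOT X AND X OR Y OR NOT X AND X OR Y
    = NOT X AND X OR Y
    = Y
These differ: at X=0, Y=1, E1 = 0 but E2 = 1.

No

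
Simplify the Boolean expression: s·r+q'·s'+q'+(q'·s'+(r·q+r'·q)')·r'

s·r+q'

s·r+q'·s'+q'+(q'·s'+(r·q+r'·q)')·r'
= s·r+q'·s'+q'+(q'·s'+q')·r'   — distribution
= s·r+q'·s'+q'   — absorption
= s·r+q'   — absorption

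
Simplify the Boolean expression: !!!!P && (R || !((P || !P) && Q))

!!!!P && (R || !((P || !P) && Q))
= !!!!P && (R || !Q)   (complement / identity)
= !!P && (R || !Q)   (double negation)
= P && (R || !Q)   (double negation)

P && (R || !Q)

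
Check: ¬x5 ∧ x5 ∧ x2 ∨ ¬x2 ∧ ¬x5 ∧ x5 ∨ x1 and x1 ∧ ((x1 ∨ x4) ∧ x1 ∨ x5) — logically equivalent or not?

Yes

E1: ¬x5 ∧ x5 ∧ x2 ∨ ¬x2 ∧ ¬x5 ∧ x5 ∨ x1
    = ¬x5 ∧ x5 ∨ x1   [distribution]
    = x1   [complement / identity]
E2: x1 ∧ ((x1 ∨ x4) ∧ x1 ∨ x5)
    = x1 ∧ (x1 ∨ x5)   [absorption]
    = x1   [absorption]
Both reduce to x1, so they are equivalent.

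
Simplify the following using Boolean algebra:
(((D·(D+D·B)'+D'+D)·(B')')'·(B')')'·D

(((D·(D+D·B)'+D'+D)·(B')')'·(B')')'·D
= ((D·(D+D·B)'+D'+D)·(B')'+B')·D   — De Morgan
= ((D·D'+D'+D)·(B')'+B')·D   — absorption
= ((D'+D)·(B')'+B')·D   — complement / identity
= ((B')'+B')·D   — complement / identity
= (B+B')·D   — double negation
= D   — complement / identity

D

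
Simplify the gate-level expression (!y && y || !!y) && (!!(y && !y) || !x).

(!y && y || !!y) && (!!(y && !y) || !x)
= (!y && y || !!y) && (y && !y || !x)   — double negation
= (!y && y || !!y) && !x   — complement / identity
= (!y && y || y) && !x   — double negation
= y && !x   — complement / identity

y && !x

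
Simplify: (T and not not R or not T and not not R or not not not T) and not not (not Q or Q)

(T and not not R or not T and not not R or not not not T) and not not (not Q or Q)
= (not not R or not not not T) and not not (not Q or Q)   — distribution
= (not not R or not T) and not not (not Q or Q)   — double negation
= (not not R or not T) and (not Q or Q)   — double negation
= (R or not T) and (not Q or Q)   — double negation
= R or not T   — complement / identity

R or not T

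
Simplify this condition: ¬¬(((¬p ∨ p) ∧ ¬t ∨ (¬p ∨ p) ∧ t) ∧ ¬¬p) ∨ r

¬¬(((¬p ∨ p) ∧ ¬t ∨ (¬p ∨ p) ∧ t) ∧ ¬¬p) ∨ r
= ¬¬((¬p ∨ p) ∧ ¬¬p) ∨ r
= ¬¬((¬p ∨ p) ∧ p) ∨ r
= ¬¬p ∨ r
= p ∨ r

p ∨ r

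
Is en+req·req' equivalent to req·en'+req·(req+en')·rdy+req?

No

E1: en+req·req'
    = en   (complement / identity)
E2: req·en'+req·(req+en')·rdy+req
    = req·en'+req·rdy+req   (absorption)
    = req·en'+req   (absorption)
    = req   (absorption)
These differ: at en=1, rdy=0, req=0, E1 = 1 but E2 = 0.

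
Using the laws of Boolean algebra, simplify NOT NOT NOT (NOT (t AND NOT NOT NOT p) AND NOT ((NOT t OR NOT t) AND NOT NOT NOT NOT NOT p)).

NOT p

NOT NOT NOT (NOT (t AND NOT NOT NOT p) AND NOT ((NOT t OR NOT t) AND NOT NOT NOT NOT NOT p))
= NOT NOT NOT (NOT (t AND NOT NOT NOT p) AND NOT ((NOT t OR NOT t) AND NOT NOT NOT p))   (double negation)
= NOT NOT NOT (NOT (t AND NOT NOT NOT p) AND NOT (NOT t AND NOT NOT NOT p))   (idempotence)
= NOT NOT (t AND NOT NOT NOT p OR NOT t AND NOT NOT NOT p)   (De Morgan)
= NOT NOT NOT NOT NOT p   (distribution)
= NOT NOT NOT p   (double negation)
= NOT p   (double negation)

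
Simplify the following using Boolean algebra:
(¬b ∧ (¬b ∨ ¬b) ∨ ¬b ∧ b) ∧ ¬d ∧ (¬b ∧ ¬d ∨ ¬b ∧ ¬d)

¬b ∧ ¬d

(¬b ∧ (¬b ∨ ¬b) ∨ ¬b ∧ b) ∧ ¬d ∧ (¬b ∧ ¬d ∨ ¬b ∧ ¬d)
= (¬b ∧ (¬b ∨ ¬b) ∨ ¬b ∧ b) ∧ ¬d ∧ ¬b ∧ ¬d   (idempotence)
= (¬b ∧ ¬b ∨ ¬b ∧ b) ∧ ¬d ∧ ¬b ∧ ¬d   (idempotence)
= ¬b ∧ ¬d ∧ ¬b ∧ ¬d   (distribution)
= ¬b ∧ ¬d   (idempotence)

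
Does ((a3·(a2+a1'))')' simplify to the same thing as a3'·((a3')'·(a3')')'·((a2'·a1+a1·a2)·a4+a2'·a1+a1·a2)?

E1: ((a3·(a2+a1'))')'
    = a3·(a2+a1')   (double negation)
E2: a3'·((a3')'·(a3')')'·((a2'·a1+a1·a2)·a4+a2'·a1+a1·a2)
    = a3'·((a3')'·(a3')')'·(a2'·a1+a1·a2)   (absorption)
    = a3'·((a3')')'·(a2'·a1+a1·a2)   (idempotence)
    = a3'·a3'·(a2'·a1+a1·a2)   (double negation)
    = a3'·(a2'·a1+a1·a2)   (idempotence)
    = a3'·a1   (distribution)
These differ: at a1=0, a2=1, a3=1, a4=1, E1 = 1 but E2 = 0.

No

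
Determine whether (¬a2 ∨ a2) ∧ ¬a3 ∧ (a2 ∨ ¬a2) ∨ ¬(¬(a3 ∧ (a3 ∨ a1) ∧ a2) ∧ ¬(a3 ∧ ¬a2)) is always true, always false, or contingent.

always true

(¬a2 ∨ a2) ∧ ¬a3 ∧ (a2 ∨ ¬a2) ∨ ¬(¬(a3 ∧ (a3 ∨ a1) ∧ a2) ∧ ¬(a3 ∧ ¬a2))
= (¬a2 ∨ a2) ∧ ¬a3 ∧ (a2 ∨ ¬a2) ∨ a3 ∧ (a3 ∨ a1) ∧ a2 ∨ a3 ∧ ¬a2
= (¬a2 ∨ a2) ∧ ¬a3 ∧ (a2 ∨ ¬a2) ∨ a3 ∧ a2 ∨ a3 ∧ ¬a2
= ¬a3 ∧ (a2 ∨ ¬a2) ∨ a3 ∧ a2 ∨ a3 ∧ ¬a2
= ¬a3 ∧ (a2 ∨ ¬a2) ∨ a3
= ¬a3 ∨ a3
= True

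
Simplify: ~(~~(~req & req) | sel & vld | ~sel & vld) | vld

1

~(~~(~req & req) | sel & vld | ~sel & vld) | vld
= ~(~req & req | sel & vld | ~sel & vld) | vld   [double negation]
= ~(~req & req | vld) | vld   [distribution]
= ~vld | vld   [complement / identity]
= 1   [complement]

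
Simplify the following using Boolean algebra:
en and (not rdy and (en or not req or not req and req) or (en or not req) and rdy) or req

en or req

en and (not rdy and (en or not req or not req and req) or (en or not req) and rdy) or req
= en and (not rdy and (en or not req) or (en or not req) and rdy) or req   (complement / identity)
= en and (en or not req) or req   (distribution)
= en or req   (absorption)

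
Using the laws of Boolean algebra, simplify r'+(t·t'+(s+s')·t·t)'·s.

r'+t'·s

r'+(t·t'+(s+s')·t·t)'·s
= r'+(t·t'+t·t)'·s   [complement / identity]
= r'+t'·s   [distribution]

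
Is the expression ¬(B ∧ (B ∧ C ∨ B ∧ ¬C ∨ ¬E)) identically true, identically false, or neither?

¬(B ∧ (B ∧ C ∨ B ∧ ¬C ∨ ¬E))
= ¬(B ∧ (B ∨ ¬E))   (distribution)
= ¬B   (absorption)
This depends on B, so it is not a constant.

neither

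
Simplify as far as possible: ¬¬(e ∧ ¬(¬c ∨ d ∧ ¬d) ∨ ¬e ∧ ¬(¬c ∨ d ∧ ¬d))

¬¬(e ∧ ¬(¬c ∨ d ∧ ¬d) ∨ ¬e ∧ ¬(¬c ∨ d ∧ ¬d))
= ¬¬¬(¬c ∨ d ∧ ¬d)   [distribution]
= ¬(¬c ∨ d ∧ ¬d)   [double negation]
= ¬¬c   [complement / identity]
= c   [double negation]

c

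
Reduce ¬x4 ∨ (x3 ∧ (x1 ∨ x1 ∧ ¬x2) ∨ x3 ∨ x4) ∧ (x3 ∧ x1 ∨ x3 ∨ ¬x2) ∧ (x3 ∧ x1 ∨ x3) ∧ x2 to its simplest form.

¬x4 ∨ (x3 ∧ (x1 ∨ x1 ∧ ¬x2) ∨ x3 ∨ x4) ∧ (x3 ∧ x1 ∨ x3 ∨ ¬x2) ∧ (x3 ∧ x1 ∨ x3) ∧ x2
= ¬x4 ∨ (x3 ∧ (x1 ∨ x1 ∧ ¬x2) ∨ x3 ∨ x4) ∧ (x3 ∧ x1 ∨ x3) ∧ x2   (absorption)
= ¬x4 ∨ (x3 ∧ x1 ∨ x3 ∨ x4) ∧ (x3 ∧ x1 ∨ x3) ∧ x2   (absorption)
= ¬x4 ∨ (x3 ∧ x1 ∨ x3) ∧ x2   (absorption)
= ¬x4 ∨ x3 ∧ x2   (absorption)

¬x4 ∨ x3 ∧ x2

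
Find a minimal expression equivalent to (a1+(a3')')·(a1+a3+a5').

a1+a3

(a1+(a3')')·(a1+a3+a5')
= (a1+a3)·(a1+a3+a5')   (double negation)
= a1+a3   (absorption)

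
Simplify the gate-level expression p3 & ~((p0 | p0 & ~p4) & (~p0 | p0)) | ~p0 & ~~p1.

~p0 & (p3 | p1)

p3 & ~((p0 | p0 & ~p4) & (~p0 | p0)) | ~p0 & ~~p1
= p3 & ~(p0 | p0 & ~p4) | ~p0 & ~~p1   — complement / identity
= p3 & ~(p0 | p0 & ~p4) | ~p0 & p1   — double negation
= p3 & ~p0 | ~p0 & p1   — absorption
= ~p0 & (p3 | p1)   — distribution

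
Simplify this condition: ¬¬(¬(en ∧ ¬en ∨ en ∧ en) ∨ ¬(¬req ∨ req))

¬en

¬¬(¬(en ∧ ¬en ∨ en ∧ en) ∨ ¬(¬req ∨ req))
= ¬¬(¬en ∨ ¬(¬req ∨ req))   — distribution
= ¬(en ∧ (¬req ∨ req))   — De Morgan
= ¬en   — complement / identity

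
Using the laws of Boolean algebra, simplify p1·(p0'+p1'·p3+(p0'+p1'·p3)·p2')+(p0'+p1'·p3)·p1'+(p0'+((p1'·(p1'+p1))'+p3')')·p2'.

p0'+p1'·p3

p1·(p0'+p1'·p3+(p0'+p1'·p3)·p2')+(p0'+p1'·p3)·p1'+(p0'+((p1'·(p1'+p1))'+p3')')·p2'
= p1·(p0'+p1'·p3)+(p0'+p1'·p3)·p1'+(p0'+((p1'·(p1'+p1))'+p3')')·p2'   — absorption
= p0'+p1'·p3+(p0'+((p1'·(p1'+p1))'+p3')')·p2'   — distribution
= p0'+p1'·p3+(p0'+p1'·(p1'+p1)·p3)·p2'   — De Morgan
= p0'+p1'·p3+(p0'+p1'·p3)·p2'   — complement / identity
= p0'+p1'·p3   — absorption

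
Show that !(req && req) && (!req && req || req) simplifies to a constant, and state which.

!(req && req) && (!req && req || req)
= !req && (!req && req || req)   — idempotence
= !req && req   — complement / identity
= false   — complement

false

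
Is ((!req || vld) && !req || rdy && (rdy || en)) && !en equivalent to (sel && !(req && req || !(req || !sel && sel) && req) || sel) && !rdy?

No

E1: ((!req || vld) && !req || rdy && (rdy || en)) && !en
    = ((!req || vld) && !req || rdy) && !en   [absorption]
    = (!req || rdy) && !en   [absorption]
E2: (sel && !(req && req || !(req || !sel && sel) && req) || sel) && !rdy
    = (sel && !(req && req || !req && req) || sel) && !rdy   [complement / identity]
    = (sel && !req || sel) && !rdy   [distribution]
    = sel && !rdy   [absorption]
These differ: at en=0, rdy=1, req=0, sel=1, vld=1, E1 = 1 but E2 = 0.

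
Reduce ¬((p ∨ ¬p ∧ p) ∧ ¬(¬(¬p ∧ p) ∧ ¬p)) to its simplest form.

¬((p ∨ ¬p ∧ p) ∧ ¬(¬(¬p ∧ p) ∧ ¬p))
= ¬((p ∨ ¬p ∧ p) ∧ (¬p ∧ p ∨ p))   [De Morgan]
= ¬(p ∧ p ∨ ¬p ∧ p)   [distribution]
= ¬p   [distribution]

¬p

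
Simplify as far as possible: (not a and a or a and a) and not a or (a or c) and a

(not a and a or a and a) and not a or (a or c) and a
= (not a and a or a and a) and not a or a   (absorption)
= a and not a or a   (distribution)
= a   (complement / identity)

a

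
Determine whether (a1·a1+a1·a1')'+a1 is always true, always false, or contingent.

(a1·a1+a1·a1')'+a1
= a1'+a1
= 1

always true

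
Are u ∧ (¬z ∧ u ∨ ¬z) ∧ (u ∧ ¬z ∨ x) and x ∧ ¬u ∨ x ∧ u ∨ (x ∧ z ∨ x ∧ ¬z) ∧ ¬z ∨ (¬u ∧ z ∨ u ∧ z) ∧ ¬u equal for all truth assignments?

E1: u ∧ (¬z ∧ u ∨ ¬z) ∧ (u ∧ ¬z ∨ x)
    = u ∧ ¬z ∧ (u ∧ ¬z ∨ x)   — absorption
    = u ∧ ¬z   — absorption
E2: x ∧ ¬u ∨ x ∧ u ∨ (x ∧ z ∨ x ∧ ¬z) ∧ ¬z ∨ (¬u ∧ z ∨ u ∧ z) ∧ ¬u
    = x ∨ (x ∧ z ∨ x ∧ ¬z) ∧ ¬z ∨ (¬u ∧ z ∨ u ∧ z) ∧ ¬u   — distribution
    = x ∨ x ∧ ¬z ∨ (¬u ∧ z ∨ u ∧ z) ∧ ¬u   — distribution
    = x ∨ (¬u ∧ z ∨ u ∧ z) ∧ ¬u   — absorption
    = x ∨ z ∧ ¬u   — distribution
These differ: at u=0, x=1, z=1, E1 = 0 but E2 = 1.

No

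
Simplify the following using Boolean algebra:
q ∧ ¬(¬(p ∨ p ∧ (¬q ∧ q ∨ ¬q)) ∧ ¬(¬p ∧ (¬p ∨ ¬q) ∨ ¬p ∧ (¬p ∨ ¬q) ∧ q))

q

q ∧ ¬(¬(p ∨ p ∧ (¬q ∧ q ∨ ¬q)) ∧ ¬(¬p ∧ (¬p ∨ ¬q) ∨ ¬p ∧ (¬p ∨ ¬q) ∧ q))
= q ∧ ¬(¬(p ∨ p ∧ ¬q) ∧ ¬(¬p ∧ (¬p ∨ ¬q) ∨ ¬p ∧ (¬p ∨ ¬q) ∧ q))
= q ∧ ¬(¬(p ∨ p ∧ ¬q) ∧ ¬(¬p ∧ (¬p ∨ ¬q)))
= q ∧ (p ∨ p ∧ ¬q ∨ ¬p ∧ (¬p ∨ ¬q))
= q ∧ (p ∨ p ∧ ¬q ∨ ¬p)
= q ∧ (p ∨ ¬p)
= q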